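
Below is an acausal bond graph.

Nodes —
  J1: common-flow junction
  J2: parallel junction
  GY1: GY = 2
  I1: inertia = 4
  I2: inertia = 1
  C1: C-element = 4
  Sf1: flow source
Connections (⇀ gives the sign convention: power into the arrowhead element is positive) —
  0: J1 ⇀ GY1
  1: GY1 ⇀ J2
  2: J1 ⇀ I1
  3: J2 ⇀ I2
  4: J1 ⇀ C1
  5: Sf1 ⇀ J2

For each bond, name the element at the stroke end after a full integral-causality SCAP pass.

#5 stroke at Sf1  (Sf1 fixes flow; stroke at Sf1)
#2 stroke at I1  (I1 outputs flow p/I1)
#0 stroke at J1  (1-jn J1 has f-setter on 2)
#4 stroke at J1  (common-f at J1 fixed by 2)
#1 stroke at J2  (GY1 both-in/both-out from 0)
#3 stroke at I2  (0-jn J2 has e-setter on 1)

β0 |J1
β1 |J2
β2 |I1
β3 |I2
β4 |J1
β5 |Sf1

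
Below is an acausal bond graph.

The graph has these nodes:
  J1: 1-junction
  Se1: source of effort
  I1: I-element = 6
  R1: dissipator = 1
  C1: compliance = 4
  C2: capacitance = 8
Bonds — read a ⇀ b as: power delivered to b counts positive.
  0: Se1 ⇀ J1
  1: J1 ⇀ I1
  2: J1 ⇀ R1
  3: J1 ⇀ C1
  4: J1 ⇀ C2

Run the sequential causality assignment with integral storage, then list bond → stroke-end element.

bond 0 →J1
bond 1 →I1
bond 2 →J1
bond 3 →J1
bond 4 →J1

#0 stroke→J1  (Se1 fixes effort; stroke away)
#1 stroke→I1  (I1 integral (f out))
#2 stroke→J1  (J1: bond 1 brought flow, rest push out)
#3 stroke→J1  (common-f at J1 fixed by 1)
#4 stroke→J1  (1-jn J1 has f-setter on 1)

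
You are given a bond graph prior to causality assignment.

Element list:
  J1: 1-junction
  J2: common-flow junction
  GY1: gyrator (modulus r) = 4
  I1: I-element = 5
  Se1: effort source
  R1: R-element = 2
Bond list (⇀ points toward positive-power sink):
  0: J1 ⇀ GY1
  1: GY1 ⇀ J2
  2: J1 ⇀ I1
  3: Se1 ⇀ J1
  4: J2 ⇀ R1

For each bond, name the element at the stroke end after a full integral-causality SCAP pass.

bond 0 stroke at J1
bond 1 stroke at J2
bond 2 stroke at I1
bond 3 stroke at J1
bond 4 stroke at R1

bond 3 →J1  (Se1: effort source, stroke at far end)
bond 2 →I1  (prefer integral on I1)
bond 0 →J1  (J1 flow already set via bond 2)
bond 1 →J2  (through GY1, causality inverts; strokes same side of GY1)
bond 4 →R1  (J2 needs exactly one f-in)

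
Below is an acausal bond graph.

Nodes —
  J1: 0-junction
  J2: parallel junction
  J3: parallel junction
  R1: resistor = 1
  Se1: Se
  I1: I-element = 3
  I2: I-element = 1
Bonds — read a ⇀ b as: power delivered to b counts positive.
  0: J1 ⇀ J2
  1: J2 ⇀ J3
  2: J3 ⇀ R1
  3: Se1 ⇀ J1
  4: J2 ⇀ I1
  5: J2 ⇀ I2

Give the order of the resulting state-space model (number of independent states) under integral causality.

bond 3 →J1  (Se1: effort source, stroke at far end)
bond 0 →J2  (J1: bond 3 brought effort, rest push out)
bond 1 →J3  (J2 effort already set via bond 0)
bond 4 →I1  (J2: bond 0 brought effort, rest push out)
bond 5 →I2  (common-e at J2 fixed by 0)
bond 2 →R1  (0-jn J3 has e-setter on 1)

2  (I1, I2 all integral)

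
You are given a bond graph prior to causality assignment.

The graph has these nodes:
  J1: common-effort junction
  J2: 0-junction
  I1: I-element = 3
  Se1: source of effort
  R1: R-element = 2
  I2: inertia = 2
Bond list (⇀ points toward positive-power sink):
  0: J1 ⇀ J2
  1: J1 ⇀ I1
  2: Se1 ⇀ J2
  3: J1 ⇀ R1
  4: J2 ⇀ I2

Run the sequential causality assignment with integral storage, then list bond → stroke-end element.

b2 stroke at J2  (source Se1 imposes e)
b0 stroke at J1  (0-jn J2 has e-setter on 2)
b4 stroke at I2  (common-e at J2 fixed by 2)
b1 stroke at I1  (J1 effort already set via bond 0)
b3 stroke at R1  (J1: bond 0 brought effort, rest push out)

#0 →J1
#1 →I1
#2 →J2
#3 →R1
#4 →I2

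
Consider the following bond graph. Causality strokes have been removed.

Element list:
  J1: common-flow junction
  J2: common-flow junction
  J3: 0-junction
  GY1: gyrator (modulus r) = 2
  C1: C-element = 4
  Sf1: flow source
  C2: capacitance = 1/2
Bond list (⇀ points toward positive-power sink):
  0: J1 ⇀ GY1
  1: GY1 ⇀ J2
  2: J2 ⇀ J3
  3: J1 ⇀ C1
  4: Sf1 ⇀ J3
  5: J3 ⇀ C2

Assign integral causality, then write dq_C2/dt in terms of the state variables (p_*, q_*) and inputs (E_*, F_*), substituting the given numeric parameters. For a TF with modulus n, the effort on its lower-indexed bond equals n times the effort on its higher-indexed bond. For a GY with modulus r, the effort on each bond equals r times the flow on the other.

dq_C2/dt = F_Sf1 - q_C1/8

β4 stroke at Sf1  (Sf1: flow source, stroke at near end)
β3 stroke at J1  (prefer integral on C1)
β0 stroke at GY1  (J1: last free bond brings flow in)
β1 stroke at GY1  (GY GY1: same side as bond 0)
β2 stroke at J2  (J2: bond 1 brought flow, rest push out)
β5 stroke at J3  (closing 0-jn rule on J3)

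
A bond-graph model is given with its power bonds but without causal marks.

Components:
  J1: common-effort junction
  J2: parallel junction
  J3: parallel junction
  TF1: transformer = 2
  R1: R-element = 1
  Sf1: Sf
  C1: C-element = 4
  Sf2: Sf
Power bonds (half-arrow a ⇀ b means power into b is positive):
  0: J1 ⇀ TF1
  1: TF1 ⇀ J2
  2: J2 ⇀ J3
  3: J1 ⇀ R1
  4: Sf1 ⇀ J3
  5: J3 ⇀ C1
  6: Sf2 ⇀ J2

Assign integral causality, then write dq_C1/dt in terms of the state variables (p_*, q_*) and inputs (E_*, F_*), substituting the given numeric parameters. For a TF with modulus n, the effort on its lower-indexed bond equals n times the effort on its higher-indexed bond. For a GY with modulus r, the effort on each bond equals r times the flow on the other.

b4 stroke at Sf1  (Sf1 (Sf) sets flow on bond)
b6 stroke at Sf2  (source Sf2 imposes f)
b5 stroke at J3  (C1 integral (e out))
b2 stroke at J2  (0-jn J3 has e-setter on 5)
b1 stroke at TF1  (common-e at J2 fixed by 2)
b0 stroke at J1  (TF1: transformer flips bond 1)
b3 stroke at R1  (J1 effort already set via bond 0)

dq_C1/dt = F_Sf1 + F_Sf2 - q_C1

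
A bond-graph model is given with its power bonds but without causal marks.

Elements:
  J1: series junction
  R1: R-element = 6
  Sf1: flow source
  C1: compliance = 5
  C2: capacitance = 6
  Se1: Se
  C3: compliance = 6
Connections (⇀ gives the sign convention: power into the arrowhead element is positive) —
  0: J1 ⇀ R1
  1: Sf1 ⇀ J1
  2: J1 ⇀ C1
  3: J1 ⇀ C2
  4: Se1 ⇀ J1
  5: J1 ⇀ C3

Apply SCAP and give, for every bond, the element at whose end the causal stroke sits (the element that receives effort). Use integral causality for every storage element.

β1 stroke at Sf1  (source Sf1 imposes f)
β4 stroke at J1  (source Se1 imposes e)
β0 stroke at J1  (J1: bond 1 brought flow, rest push out)
β2 stroke at J1  (common-f at J1 fixed by 1)
β3 stroke at J1  (J1 flow already set via bond 1)
β5 stroke at J1  (1-jn J1 has f-setter on 1)

b0 |J1
b1 |Sf1
b2 |J1
b3 |J1
b4 |J1
b5 |J1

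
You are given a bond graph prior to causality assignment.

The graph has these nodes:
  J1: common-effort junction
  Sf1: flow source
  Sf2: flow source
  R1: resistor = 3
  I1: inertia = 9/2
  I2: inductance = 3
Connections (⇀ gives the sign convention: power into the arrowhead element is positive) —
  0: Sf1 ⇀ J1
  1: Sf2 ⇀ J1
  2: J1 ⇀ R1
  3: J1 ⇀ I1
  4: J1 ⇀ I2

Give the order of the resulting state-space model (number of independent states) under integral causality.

2  (I1, I2 all integral)

b0 →Sf1  (Sf1 (Sf) sets flow on bond)
b1 →Sf2  (Sf2 (Sf) sets flow on bond)
b3 →I1  (I1 integral (f out))
b4 →I2  (prefer integral on I2)
b2 →J1  (closing 0-jn rule on J1)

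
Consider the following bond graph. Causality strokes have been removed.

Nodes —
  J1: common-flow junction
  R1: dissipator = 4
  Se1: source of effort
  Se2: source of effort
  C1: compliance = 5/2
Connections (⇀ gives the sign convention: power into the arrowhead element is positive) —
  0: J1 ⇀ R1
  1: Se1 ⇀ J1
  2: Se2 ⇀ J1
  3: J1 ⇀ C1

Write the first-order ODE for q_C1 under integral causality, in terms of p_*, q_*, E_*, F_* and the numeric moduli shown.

b1 stroke at J1  (Se1: effort source, stroke at far end)
b2 stroke at J1  (Se2: effort source, stroke at far end)
b3 stroke at J1  (prefer integral on C1)
b0 stroke at R1  (closing 1-jn rule on J1)

dq_C1/dt = E_Se1/4 + E_Se2/4 - q_C1/10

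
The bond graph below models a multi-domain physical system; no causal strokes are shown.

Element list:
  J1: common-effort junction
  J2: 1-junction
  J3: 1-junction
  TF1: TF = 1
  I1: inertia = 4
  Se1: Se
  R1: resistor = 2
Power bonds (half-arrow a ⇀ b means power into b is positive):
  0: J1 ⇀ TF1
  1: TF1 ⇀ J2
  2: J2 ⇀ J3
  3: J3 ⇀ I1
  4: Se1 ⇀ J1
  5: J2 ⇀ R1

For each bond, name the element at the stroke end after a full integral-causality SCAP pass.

β4 →J1  (source Se1 imposes e)
β0 →TF1  (common-e at J1 fixed by 4)
β1 →J2  (TF1: transformer flips bond 0)
β3 →I1  (I1 outputs flow p/I1)
β2 →J3  (J3 flow already set via bond 3)
β5 →J2  (J2: bond 2 brought flow, rest push out)

b0 →TF1
b1 →J2
b2 →J3
b3 →I1
b4 →J1
b5 →J2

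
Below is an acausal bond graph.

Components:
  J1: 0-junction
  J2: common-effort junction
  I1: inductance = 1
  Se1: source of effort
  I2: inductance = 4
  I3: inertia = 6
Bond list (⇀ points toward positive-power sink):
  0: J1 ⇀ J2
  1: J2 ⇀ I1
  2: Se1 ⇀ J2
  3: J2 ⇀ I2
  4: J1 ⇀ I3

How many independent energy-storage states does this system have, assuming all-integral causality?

3  (I1, I2, I3 all integral)

#2 |J2  (Se1 fixes effort; stroke away)
#0 |J1  (J2: bond 2 brought effort, rest push out)
#1 |I1  (0-jn J2 has e-setter on 2)
#3 |I2  (common-e at J2 fixed by 2)
#4 |I3  (0-jn J1 has e-setter on 0)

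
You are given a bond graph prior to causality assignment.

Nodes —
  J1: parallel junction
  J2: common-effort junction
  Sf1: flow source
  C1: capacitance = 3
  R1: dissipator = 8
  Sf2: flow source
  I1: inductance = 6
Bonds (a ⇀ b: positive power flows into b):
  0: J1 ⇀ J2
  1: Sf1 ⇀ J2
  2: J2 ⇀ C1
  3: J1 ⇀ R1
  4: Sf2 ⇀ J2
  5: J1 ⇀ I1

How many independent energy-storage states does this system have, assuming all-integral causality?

b1 |Sf1  (Sf1 (Sf) sets flow on bond)
b4 |Sf2  (Sf2 (Sf) sets flow on bond)
b2 |J2  (C1: C, integral causality)
b0 |J1  (J2: bond 2 brought effort, rest push out)
b3 |R1  (common-e at J1 fixed by 0)
b5 |I1  (J1: bond 0 brought effort, rest push out)

2  (C1, I1 all integral)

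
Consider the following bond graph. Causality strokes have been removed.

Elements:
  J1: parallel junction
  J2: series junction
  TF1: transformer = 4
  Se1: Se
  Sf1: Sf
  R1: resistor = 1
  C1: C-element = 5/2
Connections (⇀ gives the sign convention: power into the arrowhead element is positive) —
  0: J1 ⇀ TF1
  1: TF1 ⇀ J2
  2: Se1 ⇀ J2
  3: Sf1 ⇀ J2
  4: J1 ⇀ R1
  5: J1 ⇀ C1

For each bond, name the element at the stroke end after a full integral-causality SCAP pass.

β0 →TF1
β1 →J2
β2 →J2
β3 →Sf1
β4 →R1
β5 →J1

b2 stroke→J2  (Se1 (Se) sets effort on bond)
b3 stroke→Sf1  (source Sf1 imposes f)
b1 stroke→J2  (1-jn J2 has f-setter on 3)
b0 stroke→TF1  (through TF1, causality passes straight; one stroke at TF1)
b5 stroke→J1  (C1 outputs effort q/C1)
b4 stroke→R1  (common-e at J1 fixed by 5)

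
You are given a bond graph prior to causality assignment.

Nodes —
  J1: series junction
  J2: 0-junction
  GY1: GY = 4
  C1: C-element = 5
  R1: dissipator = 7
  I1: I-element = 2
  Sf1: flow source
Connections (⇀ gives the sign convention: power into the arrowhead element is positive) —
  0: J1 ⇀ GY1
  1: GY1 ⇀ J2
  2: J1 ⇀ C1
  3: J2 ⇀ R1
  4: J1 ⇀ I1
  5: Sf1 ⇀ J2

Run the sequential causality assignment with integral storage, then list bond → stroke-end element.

b5 |Sf1  (Sf1 fixes flow; stroke at Sf1)
b2 |J1  (prefer integral on C1)
b4 |I1  (I1 outputs flow p/I1)
b0 |J1  (J1: bond 4 brought flow, rest push out)
b1 |J2  (GY1 both-in/both-out from 0)
b3 |R1  (J2 effort already set via bond 1)

β0 |J1
β1 |J2
β2 |J1
β3 |R1
β4 |I1
β5 |Sf1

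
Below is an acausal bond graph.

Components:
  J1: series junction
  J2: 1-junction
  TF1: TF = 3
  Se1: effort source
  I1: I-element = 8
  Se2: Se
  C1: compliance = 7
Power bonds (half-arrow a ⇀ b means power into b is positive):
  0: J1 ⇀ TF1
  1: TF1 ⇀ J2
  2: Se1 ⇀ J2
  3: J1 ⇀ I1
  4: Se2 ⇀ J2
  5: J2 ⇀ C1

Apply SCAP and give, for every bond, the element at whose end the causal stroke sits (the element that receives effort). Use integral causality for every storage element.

β0 stroke→J1
β1 stroke→TF1
β2 stroke→J2
β3 stroke→I1
β4 stroke→J2
β5 stroke→J2

#2 →J2  (Se1: effort source, stroke at far end)
#4 →J2  (Se2: effort source, stroke at far end)
#3 →I1  (I1: I, integral causality)
#0 →J1  (1-jn J1 has f-setter on 3)
#1 →TF1  (TF TF1: opposite of bond 0)
#5 →J2  (1-jn J2 has f-setter on 1)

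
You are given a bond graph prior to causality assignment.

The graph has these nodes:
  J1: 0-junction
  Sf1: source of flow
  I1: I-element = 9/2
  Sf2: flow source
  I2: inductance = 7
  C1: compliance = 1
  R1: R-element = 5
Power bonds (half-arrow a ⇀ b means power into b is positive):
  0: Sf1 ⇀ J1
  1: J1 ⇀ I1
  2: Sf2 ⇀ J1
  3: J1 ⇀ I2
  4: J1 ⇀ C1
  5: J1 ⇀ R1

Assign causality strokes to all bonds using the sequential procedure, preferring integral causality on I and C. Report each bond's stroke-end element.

#0 stroke→Sf1  (source Sf1 imposes f)
#2 stroke→Sf2  (Sf2: flow source, stroke at near end)
#1 stroke→I1  (I1 outputs flow p/I1)
#3 stroke→I2  (I2: I, integral causality)
#4 stroke→J1  (C1 outputs effort q/C1)
#5 stroke→R1  (common-e at J1 fixed by 4)

b0 stroke→Sf1
b1 stroke→I1
b2 stroke→Sf2
b3 stroke→I2
b4 stroke→J1
b5 stroke→R1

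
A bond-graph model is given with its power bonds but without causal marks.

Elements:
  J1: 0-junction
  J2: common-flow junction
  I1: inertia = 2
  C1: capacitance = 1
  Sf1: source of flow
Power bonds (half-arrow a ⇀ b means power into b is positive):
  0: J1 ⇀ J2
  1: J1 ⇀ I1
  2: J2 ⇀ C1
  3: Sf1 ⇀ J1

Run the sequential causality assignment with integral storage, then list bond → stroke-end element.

β3 |Sf1  (Sf1: flow source, stroke at near end)
β1 |I1  (I1: I, integral causality)
β0 |J1  (J1: last free bond brings effort in)
β2 |J2  (J2 flow already set via bond 0)

b0 stroke at J1
b1 stroke at I1
b2 stroke at J2
b3 stroke at Sf1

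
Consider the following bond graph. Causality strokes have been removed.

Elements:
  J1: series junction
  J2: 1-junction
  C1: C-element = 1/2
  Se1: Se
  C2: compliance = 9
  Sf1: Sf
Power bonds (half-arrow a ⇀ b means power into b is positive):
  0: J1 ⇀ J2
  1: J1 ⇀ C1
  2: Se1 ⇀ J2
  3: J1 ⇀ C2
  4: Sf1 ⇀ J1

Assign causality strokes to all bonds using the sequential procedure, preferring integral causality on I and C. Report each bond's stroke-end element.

bond 0 stroke at J1
bond 1 stroke at J1
bond 2 stroke at J2
bond 3 stroke at J1
bond 4 stroke at Sf1

bond 2 stroke at J2  (Se1 fixes effort; stroke away)
bond 4 stroke at Sf1  (Sf1 fixes flow; stroke at Sf1)
bond 0 stroke at J1  (J1: bond 4 brought flow, rest push out)
bond 1 stroke at J1  (J1 flow already set via bond 4)
bond 3 stroke at J1  (J1: bond 4 brought flow, rest push out)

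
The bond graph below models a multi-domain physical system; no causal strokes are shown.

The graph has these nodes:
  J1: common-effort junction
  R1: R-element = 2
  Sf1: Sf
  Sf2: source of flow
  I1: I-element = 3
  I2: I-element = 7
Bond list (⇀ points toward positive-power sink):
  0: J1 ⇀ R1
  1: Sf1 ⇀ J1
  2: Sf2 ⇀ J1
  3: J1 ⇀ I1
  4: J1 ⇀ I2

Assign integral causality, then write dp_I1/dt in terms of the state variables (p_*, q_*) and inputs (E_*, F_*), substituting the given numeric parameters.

dp_I1/dt = 2*F_Sf1 + 2*F_Sf2 - 2*p_I1/3 - 2*p_I2/7

#1 →Sf1  (Sf1 fixes flow; stroke at Sf1)
#2 →Sf2  (source Sf2 imposes f)
#3 →I1  (I1 integral (f out))
#4 →I2  (I2: I, integral causality)
#0 →J1  (J1 needs exactly one e-in)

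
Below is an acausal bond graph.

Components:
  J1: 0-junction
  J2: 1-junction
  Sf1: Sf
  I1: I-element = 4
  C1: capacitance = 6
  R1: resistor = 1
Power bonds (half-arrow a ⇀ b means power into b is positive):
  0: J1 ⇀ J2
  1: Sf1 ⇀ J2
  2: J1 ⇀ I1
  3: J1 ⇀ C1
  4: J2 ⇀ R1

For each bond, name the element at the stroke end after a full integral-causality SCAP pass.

β1 stroke→Sf1  (Sf1: flow source, stroke at near end)
β0 stroke→J2  (1-jn J2 has f-setter on 1)
β4 stroke→J2  (common-f at J2 fixed by 1)
β2 stroke→I1  (prefer integral on I1)
β3 stroke→J1  (closing 0-jn rule on J1)

β0 stroke at J2
β1 stroke at Sf1
β2 stroke at I1
β3 stroke at J1
β4 stroke at J2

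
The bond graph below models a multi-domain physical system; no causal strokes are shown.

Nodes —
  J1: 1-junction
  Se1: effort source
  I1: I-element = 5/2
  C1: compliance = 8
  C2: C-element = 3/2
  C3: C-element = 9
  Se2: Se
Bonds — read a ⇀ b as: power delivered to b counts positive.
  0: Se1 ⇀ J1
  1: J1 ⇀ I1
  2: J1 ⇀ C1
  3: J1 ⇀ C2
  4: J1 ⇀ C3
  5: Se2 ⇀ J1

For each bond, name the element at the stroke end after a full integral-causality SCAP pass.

bond 0 |J1  (Se1 (Se) sets effort on bond)
bond 5 |J1  (Se2: effort source, stroke at far end)
bond 1 |I1  (prefer integral on I1)
bond 2 |J1  (1-jn J1 has f-setter on 1)
bond 3 |J1  (1-jn J1 has f-setter on 1)
bond 4 |J1  (common-f at J1 fixed by 1)

β0 stroke at J1
β1 stroke at I1
β2 stroke at J1
β3 stroke at J1
β4 stroke at J1
β5 stroke at J1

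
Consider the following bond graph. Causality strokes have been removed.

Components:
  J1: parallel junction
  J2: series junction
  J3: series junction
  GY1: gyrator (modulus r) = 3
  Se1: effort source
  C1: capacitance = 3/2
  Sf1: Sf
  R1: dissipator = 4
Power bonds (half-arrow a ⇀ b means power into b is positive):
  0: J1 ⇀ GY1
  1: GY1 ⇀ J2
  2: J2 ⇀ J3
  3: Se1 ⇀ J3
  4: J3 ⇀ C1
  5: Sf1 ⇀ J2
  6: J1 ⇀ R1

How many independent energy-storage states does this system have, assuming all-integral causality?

1  (C1 all integral)

#3 stroke at J3  (source Se1 imposes e)
#5 stroke at Sf1  (source Sf1 imposes f)
#1 stroke at J2  (common-f at J2 fixed by 5)
#2 stroke at J2  (1-jn J2 has f-setter on 5)
#4 stroke at J3  (J3 flow already set via bond 2)
#0 stroke at J1  (GY1: gyrator matches bond 1)
#6 stroke at R1  (J1: bond 0 brought effort, rest push out)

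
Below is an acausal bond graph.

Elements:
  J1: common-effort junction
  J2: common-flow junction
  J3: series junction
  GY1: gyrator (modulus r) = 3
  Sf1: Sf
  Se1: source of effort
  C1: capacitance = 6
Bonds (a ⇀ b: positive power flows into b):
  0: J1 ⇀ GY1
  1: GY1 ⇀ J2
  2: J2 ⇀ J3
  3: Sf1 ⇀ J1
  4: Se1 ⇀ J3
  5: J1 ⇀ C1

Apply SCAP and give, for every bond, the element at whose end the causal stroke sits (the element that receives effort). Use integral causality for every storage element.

bond 3 stroke→Sf1  (Sf1 fixes flow; stroke at Sf1)
bond 4 stroke→J3  (Se1 fixes effort; stroke away)
bond 2 stroke→J2  (J3 needs exactly one f-in)
bond 1 stroke→GY1  (J2 needs exactly one f-in)
bond 0 stroke→GY1  (GY GY1: same side as bond 1)
bond 5 stroke→J1  (only one effort-in slot at J1)

β0 stroke at GY1
β1 stroke at GY1
β2 stroke at J2
β3 stroke at Sf1
β4 stroke at J3
β5 stroke at J1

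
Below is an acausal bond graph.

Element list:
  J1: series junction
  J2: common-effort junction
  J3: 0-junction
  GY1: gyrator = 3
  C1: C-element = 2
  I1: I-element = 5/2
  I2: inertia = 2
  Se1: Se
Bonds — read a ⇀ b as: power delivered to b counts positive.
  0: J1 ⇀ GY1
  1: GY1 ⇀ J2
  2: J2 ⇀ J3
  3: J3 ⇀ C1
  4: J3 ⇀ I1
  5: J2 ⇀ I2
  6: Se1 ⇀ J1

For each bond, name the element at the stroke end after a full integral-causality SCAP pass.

#0 →GY1
#1 →GY1
#2 →J2
#3 →J3
#4 →I1
#5 →I2
#6 →J1

β6 stroke at J1  (Se1 fixes effort; stroke away)
β0 stroke at GY1  (J1 needs exactly one f-in)
β1 stroke at GY1  (GY1: gyrator matches bond 0)
β3 stroke at J3  (C1: C, integral causality)
β2 stroke at J2  (0-jn J3 has e-setter on 3)
β4 stroke at I1  (J3: bond 3 brought effort, rest push out)
β5 stroke at I2  (J2: bond 2 brought effort, rest push out)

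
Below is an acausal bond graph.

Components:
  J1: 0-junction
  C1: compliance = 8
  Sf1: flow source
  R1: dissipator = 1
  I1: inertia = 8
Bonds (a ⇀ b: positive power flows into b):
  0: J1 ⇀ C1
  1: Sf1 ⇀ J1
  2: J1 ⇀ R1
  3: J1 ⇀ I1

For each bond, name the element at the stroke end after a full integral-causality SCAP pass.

β0 |J1
β1 |Sf1
β2 |R1
β3 |I1

#1 →Sf1  (Sf1: flow source, stroke at near end)
#0 →J1  (prefer integral on C1)
#2 →R1  (common-e at J1 fixed by 0)
#3 →I1  (J1 effort already set via bond 0)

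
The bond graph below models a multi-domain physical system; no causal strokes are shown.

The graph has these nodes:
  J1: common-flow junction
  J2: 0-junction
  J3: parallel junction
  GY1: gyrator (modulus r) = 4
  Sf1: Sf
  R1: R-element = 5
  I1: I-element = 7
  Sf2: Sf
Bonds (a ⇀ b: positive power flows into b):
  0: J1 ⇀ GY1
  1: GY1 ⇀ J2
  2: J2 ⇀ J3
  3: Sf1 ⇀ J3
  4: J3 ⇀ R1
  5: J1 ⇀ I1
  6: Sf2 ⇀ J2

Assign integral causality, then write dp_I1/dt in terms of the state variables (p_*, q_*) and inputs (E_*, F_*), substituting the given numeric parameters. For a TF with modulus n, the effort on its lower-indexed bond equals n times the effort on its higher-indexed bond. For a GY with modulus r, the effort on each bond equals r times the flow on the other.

dp_I1/dt = 4*F_Sf1 + 4*F_Sf2 - 16*p_I1/35

b3 |Sf1  (Sf1 (Sf) sets flow on bond)
b6 |Sf2  (Sf2: flow source, stroke at near end)
b5 |I1  (I1 integral (f out))
b0 |J1  (J1 flow already set via bond 5)
b1 |J2  (GY1 both-in/both-out from 0)
b2 |J3  (J2: bond 1 brought effort, rest push out)
b4 |R1  (common-e at J3 fixed by 2)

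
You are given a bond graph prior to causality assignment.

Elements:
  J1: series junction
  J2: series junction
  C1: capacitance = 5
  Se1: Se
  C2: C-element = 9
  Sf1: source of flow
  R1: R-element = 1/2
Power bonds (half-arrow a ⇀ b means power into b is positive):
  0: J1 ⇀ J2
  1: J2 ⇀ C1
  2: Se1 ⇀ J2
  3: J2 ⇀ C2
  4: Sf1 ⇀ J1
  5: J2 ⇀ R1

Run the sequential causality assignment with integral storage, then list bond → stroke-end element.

#2 →J2  (Se1 (Se) sets effort on bond)
#4 →Sf1  (Sf1 fixes flow; stroke at Sf1)
#0 →J1  (J1: bond 4 brought flow, rest push out)
#1 →J2  (J2: bond 0 brought flow, rest push out)
#3 →J2  (common-f at J2 fixed by 0)
#5 →J2  (J2: bond 0 brought flow, rest push out)

#0 stroke→J1
#1 stroke→J2
#2 stroke→J2
#3 stroke→J2
#4 stroke→Sf1
#5 stroke→J2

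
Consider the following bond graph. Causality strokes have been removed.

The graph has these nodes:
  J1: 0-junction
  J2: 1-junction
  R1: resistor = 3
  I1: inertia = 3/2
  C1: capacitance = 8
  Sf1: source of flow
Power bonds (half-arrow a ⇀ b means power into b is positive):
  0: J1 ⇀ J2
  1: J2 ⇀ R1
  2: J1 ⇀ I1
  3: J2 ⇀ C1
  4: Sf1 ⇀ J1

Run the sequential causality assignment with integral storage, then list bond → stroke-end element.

b4 →Sf1  (Sf1: flow source, stroke at near end)
b2 →I1  (I1 integral (f out))
b0 →J1  (J1: last free bond brings effort in)
b1 →J2  (J2 flow already set via bond 0)
b3 →J2  (common-f at J2 fixed by 0)

β0 |J1
β1 |J2
β2 |I1
β3 |J2
β4 |Sf1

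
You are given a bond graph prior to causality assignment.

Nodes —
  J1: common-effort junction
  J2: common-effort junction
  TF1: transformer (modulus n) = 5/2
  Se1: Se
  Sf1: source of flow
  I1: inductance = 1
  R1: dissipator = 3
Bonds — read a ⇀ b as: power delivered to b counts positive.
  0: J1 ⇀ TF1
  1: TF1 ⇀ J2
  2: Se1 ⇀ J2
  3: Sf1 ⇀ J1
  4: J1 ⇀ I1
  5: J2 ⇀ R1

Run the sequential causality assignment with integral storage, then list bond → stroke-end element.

b0 |J1
b1 |TF1
b2 |J2
b3 |Sf1
b4 |I1
b5 |R1

β2 →J2  (source Se1 imposes e)
β3 →Sf1  (source Sf1 imposes f)
β1 →TF1  (J2 effort already set via bond 2)
β5 →R1  (J2: bond 2 brought effort, rest push out)
β0 →J1  (TF1: transformer flips bond 1)
β4 →I1  (common-e at J1 fixed by 0)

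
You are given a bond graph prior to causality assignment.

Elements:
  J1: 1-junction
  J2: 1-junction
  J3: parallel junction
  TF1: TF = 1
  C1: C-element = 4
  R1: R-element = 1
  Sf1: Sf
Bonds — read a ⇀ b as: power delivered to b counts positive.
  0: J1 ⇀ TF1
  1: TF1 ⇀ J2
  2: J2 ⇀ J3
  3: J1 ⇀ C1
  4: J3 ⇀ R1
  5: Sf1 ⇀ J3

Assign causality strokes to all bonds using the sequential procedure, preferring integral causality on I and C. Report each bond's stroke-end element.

#0 stroke at TF1
#1 stroke at J2
#2 stroke at J3
#3 stroke at J1
#4 stroke at R1
#5 stroke at Sf1

β5 stroke at Sf1  (source Sf1 imposes f)
β3 stroke at J1  (C1: C, integral causality)
β0 stroke at TF1  (only one flow-in slot at J1)
β1 stroke at J2  (TF1 one-in-one-out from 0)
β2 stroke at J3  (only one flow-in slot at J2)
β4 stroke at R1  (J3: bond 2 brought effort, rest push out)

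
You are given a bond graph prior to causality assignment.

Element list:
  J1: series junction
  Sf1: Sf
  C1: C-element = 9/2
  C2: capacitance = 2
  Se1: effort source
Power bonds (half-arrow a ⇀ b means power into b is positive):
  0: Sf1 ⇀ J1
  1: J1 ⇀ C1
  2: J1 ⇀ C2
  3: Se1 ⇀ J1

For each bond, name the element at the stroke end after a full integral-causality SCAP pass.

bond 0 stroke at Sf1  (Sf1 (Sf) sets flow on bond)
bond 3 stroke at J1  (source Se1 imposes e)
bond 1 stroke at J1  (common-f at J1 fixed by 0)
bond 2 stroke at J1  (J1 flow already set via bond 0)

β0 stroke at Sf1
β1 stroke at J1
β2 stroke at J1
β3 stroke at J1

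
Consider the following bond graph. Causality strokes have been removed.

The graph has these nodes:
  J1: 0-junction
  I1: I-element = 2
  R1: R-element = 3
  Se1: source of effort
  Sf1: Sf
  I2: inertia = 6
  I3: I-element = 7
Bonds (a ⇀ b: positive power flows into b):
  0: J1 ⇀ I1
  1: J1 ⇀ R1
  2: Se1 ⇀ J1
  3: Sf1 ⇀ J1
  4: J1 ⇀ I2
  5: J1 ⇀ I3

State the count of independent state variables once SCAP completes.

#2 |J1  (Se1 (Se) sets effort on bond)
#3 |Sf1  (source Sf1 imposes f)
#0 |I1  (J1 effort already set via bond 2)
#1 |R1  (0-jn J1 has e-setter on 2)
#4 |I2  (J1 effort already set via bond 2)
#5 |I3  (0-jn J1 has e-setter on 2)

3  (I1, I2, I3 all integral)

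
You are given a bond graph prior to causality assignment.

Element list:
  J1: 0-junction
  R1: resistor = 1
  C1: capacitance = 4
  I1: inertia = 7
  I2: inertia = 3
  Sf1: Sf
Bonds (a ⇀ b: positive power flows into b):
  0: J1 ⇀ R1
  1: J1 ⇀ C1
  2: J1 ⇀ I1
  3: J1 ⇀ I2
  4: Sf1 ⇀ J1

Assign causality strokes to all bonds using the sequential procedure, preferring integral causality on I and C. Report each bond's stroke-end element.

bond 0 →R1
bond 1 →J1
bond 2 →I1
bond 3 →I2
bond 4 →Sf1

β4 →Sf1  (Sf1: flow source, stroke at near end)
β1 →J1  (C1 integral (e out))
β0 →R1  (J1: bond 1 brought effort, rest push out)
β2 →I1  (common-e at J1 fixed by 1)
β3 →I2  (J1 effort already set via bond 1)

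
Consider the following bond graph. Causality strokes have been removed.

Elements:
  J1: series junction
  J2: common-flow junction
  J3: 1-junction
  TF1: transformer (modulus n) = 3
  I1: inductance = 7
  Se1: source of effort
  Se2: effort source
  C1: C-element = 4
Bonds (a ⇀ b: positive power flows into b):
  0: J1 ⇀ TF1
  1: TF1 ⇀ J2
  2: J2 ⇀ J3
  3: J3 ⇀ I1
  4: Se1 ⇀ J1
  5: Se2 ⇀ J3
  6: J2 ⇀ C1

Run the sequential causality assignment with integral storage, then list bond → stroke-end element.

β0 stroke→TF1
β1 stroke→J2
β2 stroke→J3
β3 stroke→I1
β4 stroke→J1
β5 stroke→J3
β6 stroke→J2

b4 stroke→J1  (source Se1 imposes e)
b5 stroke→J3  (Se2 (Se) sets effort on bond)
b0 stroke→TF1  (closing 1-jn rule on J1)
b1 stroke→J2  (through TF1, causality passes straight; one stroke at TF1)
b3 stroke→I1  (I1 integral (f out))
b2 stroke→J3  (J3 flow already set via bond 3)
b6 stroke→J2  (J2 flow already set via bond 2)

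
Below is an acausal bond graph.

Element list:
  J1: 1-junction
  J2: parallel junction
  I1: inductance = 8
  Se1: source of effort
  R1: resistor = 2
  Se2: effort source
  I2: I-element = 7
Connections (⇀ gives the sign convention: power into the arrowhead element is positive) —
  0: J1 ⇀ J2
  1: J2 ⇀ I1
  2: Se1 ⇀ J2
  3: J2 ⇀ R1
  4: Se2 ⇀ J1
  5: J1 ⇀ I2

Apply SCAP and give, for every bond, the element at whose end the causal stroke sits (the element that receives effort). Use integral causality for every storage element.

bond 2 stroke→J2  (Se1 (Se) sets effort on bond)
bond 4 stroke→J1  (source Se2 imposes e)
bond 0 stroke→J1  (J2 effort already set via bond 2)
bond 1 stroke→I1  (0-jn J2 has e-setter on 2)
bond 3 stroke→R1  (J2 effort already set via bond 2)
bond 5 stroke→I2  (only one flow-in slot at J1)

β0 →J1
β1 →I1
β2 →J2
β3 →R1
β4 →J1
β5 →I2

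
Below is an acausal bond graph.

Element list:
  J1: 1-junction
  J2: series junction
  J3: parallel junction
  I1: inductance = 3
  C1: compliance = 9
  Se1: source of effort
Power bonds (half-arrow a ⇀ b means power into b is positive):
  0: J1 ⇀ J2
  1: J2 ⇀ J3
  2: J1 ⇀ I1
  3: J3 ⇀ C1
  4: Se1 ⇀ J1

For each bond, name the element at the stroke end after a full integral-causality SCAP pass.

bond 0 stroke at J1
bond 1 stroke at J2
bond 2 stroke at I1
bond 3 stroke at J3
bond 4 stroke at J1

b4 stroke at J1  (source Se1 imposes e)
b2 stroke at I1  (I1: I, integral causality)
b0 stroke at J1  (common-f at J1 fixed by 2)
b1 stroke at J2  (1-jn J2 has f-setter on 0)
b3 stroke at J3  (J3: last free bond brings effort in)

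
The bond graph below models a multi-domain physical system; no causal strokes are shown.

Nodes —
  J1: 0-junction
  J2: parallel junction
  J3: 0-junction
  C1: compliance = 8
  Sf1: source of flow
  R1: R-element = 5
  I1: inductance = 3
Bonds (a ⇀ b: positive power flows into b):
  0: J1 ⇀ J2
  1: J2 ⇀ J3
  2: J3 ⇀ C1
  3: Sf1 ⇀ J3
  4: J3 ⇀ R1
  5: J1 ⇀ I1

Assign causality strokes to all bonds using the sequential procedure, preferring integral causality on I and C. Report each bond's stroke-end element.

#3 →Sf1  (source Sf1 imposes f)
#2 →J3  (C1 outputs effort q/C1)
#1 →J2  (J3 effort already set via bond 2)
#4 →R1  (common-e at J3 fixed by 2)
#0 →J1  (J2 effort already set via bond 1)
#5 →I1  (0-jn J1 has e-setter on 0)

bond 0 stroke at J1
bond 1 stroke at J2
bond 2 stroke at J3
bond 3 stroke at Sf1
bond 4 stroke at R1
bond 5 stroke at I1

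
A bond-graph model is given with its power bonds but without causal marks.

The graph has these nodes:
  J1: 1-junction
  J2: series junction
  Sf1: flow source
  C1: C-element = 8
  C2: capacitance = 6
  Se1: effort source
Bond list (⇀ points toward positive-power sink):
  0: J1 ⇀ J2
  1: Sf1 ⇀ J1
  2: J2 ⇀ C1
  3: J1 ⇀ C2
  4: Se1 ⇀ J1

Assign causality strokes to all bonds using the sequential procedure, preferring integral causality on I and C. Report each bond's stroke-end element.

b1 |Sf1  (Sf1: flow source, stroke at near end)
b4 |J1  (Se1 (Se) sets effort on bond)
b0 |J1  (J1 flow already set via bond 1)
b3 |J1  (J1 flow already set via bond 1)
b2 |J2  (1-jn J2 has f-setter on 0)

bond 0 |J1
bond 1 |Sf1
bond 2 |J2
bond 3 |J1
bond 4 |J1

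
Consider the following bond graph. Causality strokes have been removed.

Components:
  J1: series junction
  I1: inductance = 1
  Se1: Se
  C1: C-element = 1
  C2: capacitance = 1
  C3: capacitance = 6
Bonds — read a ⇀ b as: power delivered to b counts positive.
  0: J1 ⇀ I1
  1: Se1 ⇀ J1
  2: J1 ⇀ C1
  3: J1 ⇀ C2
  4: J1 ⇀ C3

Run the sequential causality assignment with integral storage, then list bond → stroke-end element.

bond 1 |J1  (Se1 fixes effort; stroke away)
bond 0 |I1  (I1 outputs flow p/I1)
bond 2 |J1  (common-f at J1 fixed by 0)
bond 3 |J1  (J1 flow already set via bond 0)
bond 4 |J1  (J1: bond 0 brought flow, rest push out)

bond 0 stroke at I1
bond 1 stroke at J1
bond 2 stroke at J1
bond 3 stroke at J1
bond 4 stroke at J1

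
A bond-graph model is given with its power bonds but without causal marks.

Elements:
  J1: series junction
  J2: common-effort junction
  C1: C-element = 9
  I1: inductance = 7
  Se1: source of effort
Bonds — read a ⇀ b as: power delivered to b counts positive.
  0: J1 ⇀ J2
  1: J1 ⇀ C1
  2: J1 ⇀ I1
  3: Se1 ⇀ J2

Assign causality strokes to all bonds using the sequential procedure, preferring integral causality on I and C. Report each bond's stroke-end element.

#0 |J1
#1 |J1
#2 |I1
#3 |J2

#3 stroke→J2  (Se1 (Se) sets effort on bond)
#0 stroke→J1  (0-jn J2 has e-setter on 3)
#1 stroke→J1  (C1 integral (e out))
#2 stroke→I1  (only one flow-in slot at J1)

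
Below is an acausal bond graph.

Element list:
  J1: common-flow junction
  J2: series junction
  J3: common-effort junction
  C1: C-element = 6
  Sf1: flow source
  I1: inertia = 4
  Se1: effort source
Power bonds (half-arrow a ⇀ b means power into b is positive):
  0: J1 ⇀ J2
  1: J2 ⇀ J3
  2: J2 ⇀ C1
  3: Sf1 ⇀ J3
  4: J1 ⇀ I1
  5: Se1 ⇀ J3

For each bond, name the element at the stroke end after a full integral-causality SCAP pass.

β0 →J1
β1 →J2
β2 →J2
β3 →Sf1
β4 →I1
β5 →J3

bond 3 stroke→Sf1  (source Sf1 imposes f)
bond 5 stroke→J3  (Se1 (Se) sets effort on bond)
bond 1 stroke→J2  (J3 effort already set via bond 5)
bond 2 stroke→J2  (C1 outputs effort q/C1)
bond 0 stroke→J1  (only one flow-in slot at J2)
bond 4 stroke→I1  (J1: last free bond brings flow in)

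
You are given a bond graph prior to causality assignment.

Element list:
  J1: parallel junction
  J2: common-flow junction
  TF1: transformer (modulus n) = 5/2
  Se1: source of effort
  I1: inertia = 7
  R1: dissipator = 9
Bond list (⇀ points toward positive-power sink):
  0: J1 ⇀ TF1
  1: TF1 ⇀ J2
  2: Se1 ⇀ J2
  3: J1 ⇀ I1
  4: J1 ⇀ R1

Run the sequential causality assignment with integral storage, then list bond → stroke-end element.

#2 stroke at J2  (Se1 (Se) sets effort on bond)
#1 stroke at TF1  (J2: last free bond brings flow in)
#0 stroke at J1  (through TF1, causality passes straight; one stroke at TF1)
#3 stroke at I1  (J1 effort already set via bond 0)
#4 stroke at R1  (0-jn J1 has e-setter on 0)

b0 stroke at J1
b1 stroke at TF1
b2 stroke at J2
b3 stroke at I1
b4 stroke at R1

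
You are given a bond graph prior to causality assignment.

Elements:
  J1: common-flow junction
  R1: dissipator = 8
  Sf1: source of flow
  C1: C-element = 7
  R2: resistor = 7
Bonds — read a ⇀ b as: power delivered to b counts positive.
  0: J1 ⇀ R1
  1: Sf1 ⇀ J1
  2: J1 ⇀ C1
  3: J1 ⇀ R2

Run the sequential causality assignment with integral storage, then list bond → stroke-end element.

bond 0 →J1
bond 1 →Sf1
bond 2 →J1
bond 3 →J1

β1 →Sf1  (Sf1: flow source, stroke at near end)
β0 →J1  (1-jn J1 has f-setter on 1)
β2 →J1  (1-jn J1 has f-setter on 1)
β3 →J1  (1-jn J1 has f-setter on 1)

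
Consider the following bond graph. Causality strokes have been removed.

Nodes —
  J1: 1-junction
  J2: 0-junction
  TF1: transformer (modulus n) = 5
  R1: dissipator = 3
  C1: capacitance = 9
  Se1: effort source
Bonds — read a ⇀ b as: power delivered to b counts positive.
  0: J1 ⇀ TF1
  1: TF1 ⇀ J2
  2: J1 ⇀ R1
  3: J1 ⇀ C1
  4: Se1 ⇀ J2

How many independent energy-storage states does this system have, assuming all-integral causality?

1  (C1 all integral)

bond 4 |J2  (source Se1 imposes e)
bond 1 |TF1  (J2: bond 4 brought effort, rest push out)
bond 0 |J1  (TF1: transformer flips bond 1)
bond 3 |J1  (C1 integral (e out))
bond 2 |R1  (only one flow-in slot at J1)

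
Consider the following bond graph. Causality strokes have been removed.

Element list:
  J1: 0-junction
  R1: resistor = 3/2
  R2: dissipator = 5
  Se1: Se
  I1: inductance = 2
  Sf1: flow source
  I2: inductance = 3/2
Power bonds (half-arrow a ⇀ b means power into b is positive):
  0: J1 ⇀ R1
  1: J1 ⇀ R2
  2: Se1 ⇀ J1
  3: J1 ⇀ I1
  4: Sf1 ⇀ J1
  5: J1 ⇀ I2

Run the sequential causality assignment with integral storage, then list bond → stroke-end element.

#0 stroke at R1
#1 stroke at R2
#2 stroke at J1
#3 stroke at I1
#4 stroke at Sf1
#5 stroke at I2

b2 |J1  (Se1 (Se) sets effort on bond)
b4 |Sf1  (Sf1 (Sf) sets flow on bond)
b0 |R1  (J1 effort already set via bond 2)
b1 |R2  (0-jn J1 has e-setter on 2)
b3 |I1  (J1 effort already set via bond 2)
b5 |I2  (0-jn J1 has e-setter on 2)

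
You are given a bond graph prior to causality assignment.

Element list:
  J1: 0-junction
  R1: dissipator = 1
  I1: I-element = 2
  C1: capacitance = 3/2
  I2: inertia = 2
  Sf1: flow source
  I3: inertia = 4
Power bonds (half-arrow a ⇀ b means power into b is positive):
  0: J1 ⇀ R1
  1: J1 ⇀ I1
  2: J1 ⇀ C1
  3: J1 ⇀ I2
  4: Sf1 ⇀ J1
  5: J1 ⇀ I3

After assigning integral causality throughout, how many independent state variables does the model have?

bond 4 stroke→Sf1  (source Sf1 imposes f)
bond 1 stroke→I1  (I1 integral (f out))
bond 2 stroke→J1  (prefer integral on C1)
bond 0 stroke→R1  (common-e at J1 fixed by 2)
bond 3 stroke→I2  (J1 effort already set via bond 2)
bond 5 stroke→I3  (common-e at J1 fixed by 2)

4  (C1, I1, I2, I3 all integral)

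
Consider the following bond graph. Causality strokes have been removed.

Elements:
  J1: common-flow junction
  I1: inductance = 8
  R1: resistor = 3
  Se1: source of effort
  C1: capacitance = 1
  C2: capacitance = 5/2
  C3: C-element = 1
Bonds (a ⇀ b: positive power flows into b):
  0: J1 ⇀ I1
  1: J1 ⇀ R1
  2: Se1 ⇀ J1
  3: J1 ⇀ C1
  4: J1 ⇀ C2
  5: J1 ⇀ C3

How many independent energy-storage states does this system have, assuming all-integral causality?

4  (C1, C2, C3, I1 all integral)

#2 →J1  (source Se1 imposes e)
#0 →I1  (I1 outputs flow p/I1)
#1 →J1  (J1 flow already set via bond 0)
#3 →J1  (J1: bond 0 brought flow, rest push out)
#4 →J1  (common-f at J1 fixed by 0)
#5 →J1  (J1 flow already set via bond 0)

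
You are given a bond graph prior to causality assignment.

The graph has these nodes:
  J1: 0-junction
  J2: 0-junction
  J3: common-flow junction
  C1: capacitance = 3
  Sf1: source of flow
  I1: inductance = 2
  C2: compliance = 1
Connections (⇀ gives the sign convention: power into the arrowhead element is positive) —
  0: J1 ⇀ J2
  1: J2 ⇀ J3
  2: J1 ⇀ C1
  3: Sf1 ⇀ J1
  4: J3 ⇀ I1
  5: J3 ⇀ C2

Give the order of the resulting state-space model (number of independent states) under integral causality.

#3 stroke at Sf1  (Sf1 fixes flow; stroke at Sf1)
#2 stroke at J1  (prefer integral on C1)
#0 stroke at J2  (J1 effort already set via bond 2)
#1 stroke at J3  (0-jn J2 has e-setter on 0)
#4 stroke at I1  (I1 outputs flow p/I1)
#5 stroke at J3  (J3 flow already set via bond 4)

3  (C1, C2, I1 all integral)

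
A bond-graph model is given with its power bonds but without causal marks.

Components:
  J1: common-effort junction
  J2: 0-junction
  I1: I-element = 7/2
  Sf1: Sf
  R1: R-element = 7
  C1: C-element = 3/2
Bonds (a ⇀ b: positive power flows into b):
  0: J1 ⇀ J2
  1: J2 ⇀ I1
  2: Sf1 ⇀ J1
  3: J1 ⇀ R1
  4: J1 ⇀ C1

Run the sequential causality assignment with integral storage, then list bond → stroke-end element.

β0 stroke→J2
β1 stroke→I1
β2 stroke→Sf1
β3 stroke→R1
β4 stroke→J1

b2 |Sf1  (source Sf1 imposes f)
b1 |I1  (I1: I, integral causality)
b0 |J2  (J2 needs exactly one e-in)
b4 |J1  (prefer integral on C1)
b3 |R1  (J1 effort already set via bond 4)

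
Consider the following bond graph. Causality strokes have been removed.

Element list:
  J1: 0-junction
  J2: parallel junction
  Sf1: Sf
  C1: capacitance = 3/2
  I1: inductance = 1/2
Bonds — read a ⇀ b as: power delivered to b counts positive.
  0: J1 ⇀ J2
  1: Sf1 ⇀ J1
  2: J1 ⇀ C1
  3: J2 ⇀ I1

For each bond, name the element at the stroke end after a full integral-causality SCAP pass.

#1 →Sf1  (Sf1: flow source, stroke at near end)
#2 →J1  (C1 outputs effort q/C1)
#0 →J2  (J1 effort already set via bond 2)
#3 →I1  (common-e at J2 fixed by 0)

b0 stroke at J2
b1 stroke at Sf1
b2 stroke at J1
b3 stroke at I1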